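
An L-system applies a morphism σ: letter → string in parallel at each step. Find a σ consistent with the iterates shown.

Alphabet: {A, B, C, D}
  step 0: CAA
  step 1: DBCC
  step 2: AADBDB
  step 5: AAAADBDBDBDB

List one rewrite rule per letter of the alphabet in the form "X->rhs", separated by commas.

A->C, B->A, C->DB, D->A

  step 1 ⇒ step 2: DBCC ⇒ A·A·DB·DB
    B ↦ A
    C ↦ DB
    D ↦ A
  step 0 ⇒ step 1: CAA ⇒ DB·C·C
    A ↦ C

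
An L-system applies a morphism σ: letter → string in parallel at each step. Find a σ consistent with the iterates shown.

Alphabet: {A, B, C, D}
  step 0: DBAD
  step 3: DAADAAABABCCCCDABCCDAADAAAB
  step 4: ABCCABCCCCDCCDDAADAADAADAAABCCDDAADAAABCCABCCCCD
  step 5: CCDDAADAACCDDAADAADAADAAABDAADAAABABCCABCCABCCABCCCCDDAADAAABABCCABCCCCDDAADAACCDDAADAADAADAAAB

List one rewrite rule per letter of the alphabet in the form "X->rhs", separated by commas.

  step 4 ⇒ step 5: ABCCABCCCCDCCDDAADAADAADAAABCCDDAADAAABCCABCCCCD ⇒ C·CD·DAA·DAA·C·CD·DAA·DAA·DAA·DAA·AB·DAA·DAA·AB·AB·C·C·AB·C·C·AB·C·C·AB·C·C·C·CD·DAA·DAA·AB·AB·C·C·AB·C·C·C·CD·DAA·DAA·C·CD·DAA·DAA·DAA·DAA·AB
    A ↦ C
    B ↦ CD
    C ↦ DAA
    D ↦ AB

A->C, B->CD, C->DAA, D->AB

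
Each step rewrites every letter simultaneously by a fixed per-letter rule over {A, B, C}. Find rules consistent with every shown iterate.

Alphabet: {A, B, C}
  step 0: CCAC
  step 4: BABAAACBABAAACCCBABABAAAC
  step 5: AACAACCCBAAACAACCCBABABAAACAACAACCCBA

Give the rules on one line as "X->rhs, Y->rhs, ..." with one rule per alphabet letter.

A->C, B->AA, C->BA

  step 4 ⇒ step 5: BABAAACBABAAACCCBABABAAAC ⇒ AA·C·AA·C·C·C·BA·AA·C·AA·C·C·C·BA·BA·BA·AA·C·AA·C·AA·C·C·C·BA
    A ↦ C
    B ↦ AA
    C ↦ BA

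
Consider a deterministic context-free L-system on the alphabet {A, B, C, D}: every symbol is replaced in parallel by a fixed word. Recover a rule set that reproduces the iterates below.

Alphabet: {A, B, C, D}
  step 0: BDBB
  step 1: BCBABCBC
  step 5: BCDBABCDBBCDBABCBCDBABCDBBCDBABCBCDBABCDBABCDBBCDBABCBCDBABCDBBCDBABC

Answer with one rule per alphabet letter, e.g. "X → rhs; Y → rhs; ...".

  step 0 ⇒ step 1: BDBB ⇒ BC·BA·BC·BC
    B ↦ BC
    D ↦ BA
    A ↦ DB  (constrained at step 1)
    C ↦ D  (constrained at step 1)

A->DB, B->BC, C->D, D->BA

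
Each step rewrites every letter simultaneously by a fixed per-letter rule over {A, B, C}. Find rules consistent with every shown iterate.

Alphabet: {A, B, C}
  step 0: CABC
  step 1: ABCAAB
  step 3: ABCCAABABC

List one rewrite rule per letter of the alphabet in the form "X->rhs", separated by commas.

  step 0 ⇒ step 1: CABC ⇒ AB·C·A·AB
    A ↦ C
    B ↦ A
    C ↦ AB

A->C, B->A, C->AB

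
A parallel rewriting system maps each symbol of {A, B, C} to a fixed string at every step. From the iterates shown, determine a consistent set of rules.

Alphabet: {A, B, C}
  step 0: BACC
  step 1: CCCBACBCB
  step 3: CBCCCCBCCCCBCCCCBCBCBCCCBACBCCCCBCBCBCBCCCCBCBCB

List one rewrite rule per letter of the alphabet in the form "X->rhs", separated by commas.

A->BA, B->CCC, C->CB

  step 0 ⇒ step 1: BACC ⇒ CCC·BA·CB·CB
    A ↦ BA
    B ↦ CCC
    C ↦ CB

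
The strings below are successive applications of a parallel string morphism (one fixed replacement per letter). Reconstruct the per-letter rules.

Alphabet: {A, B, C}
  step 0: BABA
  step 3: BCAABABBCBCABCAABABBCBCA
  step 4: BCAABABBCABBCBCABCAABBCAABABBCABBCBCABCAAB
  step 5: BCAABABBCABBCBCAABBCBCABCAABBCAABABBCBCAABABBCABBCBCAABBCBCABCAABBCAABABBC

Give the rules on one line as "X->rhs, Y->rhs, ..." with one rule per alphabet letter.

  step 4 ⇒ step 5: BCAABABBCABBCBCABCAABBCAABABBCABBCBCABCAAB ⇒ BC·A·AB·AB·BC·AB·BC·BC·A·AB·BC·BC·A·BC·A·AB·BC·A·AB·AB·BC·BC·A·AB·AB·BC·AB·BC·BC·A·AB·BC·BC·A·BC·A·AB·BC·A·AB·AB·BC
    A ↦ AB
    B ↦ BC
    C ↦ A

A->AB, B->BC, C->A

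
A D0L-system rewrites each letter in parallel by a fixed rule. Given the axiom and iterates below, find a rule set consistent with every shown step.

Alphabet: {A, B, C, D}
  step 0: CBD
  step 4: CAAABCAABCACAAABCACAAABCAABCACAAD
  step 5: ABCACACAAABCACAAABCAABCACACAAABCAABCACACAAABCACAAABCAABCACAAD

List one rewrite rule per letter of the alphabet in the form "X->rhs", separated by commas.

A->CA, B->A, C->AB, D->AD

  step 4 ⇒ step 5: CAAABCAABCACAAABCACAAABCAABCACAAD ⇒ AB·CA·CA·CA·A·AB·CA·CA·A·AB·CA·AB·CA·CA·CA·A·AB·CA·AB·CA·CA·CA·A·AB·CA·CA·A·AB·CA·AB·CA·CA·AD
    A ↦ CA
    B ↦ A
    C ↦ AB
    D ↦ AD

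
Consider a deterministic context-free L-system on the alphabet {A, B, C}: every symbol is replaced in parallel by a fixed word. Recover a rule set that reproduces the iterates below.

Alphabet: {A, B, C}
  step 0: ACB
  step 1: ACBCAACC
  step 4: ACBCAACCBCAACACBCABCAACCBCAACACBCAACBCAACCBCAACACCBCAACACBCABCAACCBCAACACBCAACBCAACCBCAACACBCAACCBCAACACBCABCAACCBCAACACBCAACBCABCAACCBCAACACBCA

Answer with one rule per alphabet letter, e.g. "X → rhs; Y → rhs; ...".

A->AC, B->ACC, C->BCA

  step 0 ⇒ step 1: ACB ⇒ AC·BCA·ACC
    A ↦ AC
    B ↦ ACC
    C ↦ BCA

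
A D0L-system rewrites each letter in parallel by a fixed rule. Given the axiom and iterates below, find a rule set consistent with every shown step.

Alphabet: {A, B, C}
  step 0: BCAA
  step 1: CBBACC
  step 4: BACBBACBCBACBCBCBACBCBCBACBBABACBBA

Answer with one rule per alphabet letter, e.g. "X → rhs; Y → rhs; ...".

A->C, B->CB, C->BA

  step 0 ⇒ step 1: BCAA ⇒ CB·BA·C·C
    A ↦ C
    B ↦ CB
    C ↦ BA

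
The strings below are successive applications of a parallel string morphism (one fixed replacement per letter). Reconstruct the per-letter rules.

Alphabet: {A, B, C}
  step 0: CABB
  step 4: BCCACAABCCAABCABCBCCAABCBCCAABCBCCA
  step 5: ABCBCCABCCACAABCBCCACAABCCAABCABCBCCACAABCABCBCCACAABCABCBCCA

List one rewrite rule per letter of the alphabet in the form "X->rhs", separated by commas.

  step 4 ⇒ step 5: BCCACAABCCAABCABCBCCAABCBCCAABCBCCA ⇒ A·BC·BC·CA·BC·CA·CA·A·BC·BC·CA·CA·A·BC·CA·A·BC·A·BC·BC·CA·CA·A·BC·A·BC·BC·CA·CA·A·BC·A·BC·BC·CA
    A ↦ CA
    B ↦ A
    C ↦ BC

A->CA, B->A, C->BC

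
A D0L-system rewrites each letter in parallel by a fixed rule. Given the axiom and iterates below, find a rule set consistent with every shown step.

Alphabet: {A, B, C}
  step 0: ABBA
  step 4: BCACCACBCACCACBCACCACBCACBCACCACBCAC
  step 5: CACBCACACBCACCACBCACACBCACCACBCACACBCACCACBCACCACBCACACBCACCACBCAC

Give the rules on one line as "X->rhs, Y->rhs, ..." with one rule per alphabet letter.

A->BC, B->C, C->AC

  step 4 ⇒ step 5: BCACCACBCACCACBCACCACBCACBCACCACBCAC ⇒ C·AC·BC·AC·AC·BC·AC·C·AC·BC·AC·AC·BC·AC·C·AC·BC·AC·AC·BC·AC·C·AC·BC·AC·C·AC·BC·AC·AC·BC·AC·C·AC·BC·AC
    A ↦ BC
    B ↦ C
    C ↦ AC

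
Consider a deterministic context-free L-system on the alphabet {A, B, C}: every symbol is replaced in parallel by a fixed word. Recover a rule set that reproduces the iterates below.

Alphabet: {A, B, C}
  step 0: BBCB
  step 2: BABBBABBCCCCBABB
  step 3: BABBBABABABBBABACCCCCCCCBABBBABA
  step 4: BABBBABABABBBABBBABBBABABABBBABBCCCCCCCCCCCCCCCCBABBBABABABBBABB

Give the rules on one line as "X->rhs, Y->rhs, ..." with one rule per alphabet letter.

  step 3 ⇒ step 4: BABBBABABABBBABACCCCCCCCBABBBABA ⇒ BA·BB·BA·BA·BA·BB·BA·BB·BA·BB·BA·BA·BA·BB·BA·BB·CC·CC·CC·CC·CC·CC·CC·CC·BA·BB·BA·BA·BA·BB·BA·BB
    A ↦ BB
    B ↦ BA
    C ↦ CC

A->BB, B->BA, C->CC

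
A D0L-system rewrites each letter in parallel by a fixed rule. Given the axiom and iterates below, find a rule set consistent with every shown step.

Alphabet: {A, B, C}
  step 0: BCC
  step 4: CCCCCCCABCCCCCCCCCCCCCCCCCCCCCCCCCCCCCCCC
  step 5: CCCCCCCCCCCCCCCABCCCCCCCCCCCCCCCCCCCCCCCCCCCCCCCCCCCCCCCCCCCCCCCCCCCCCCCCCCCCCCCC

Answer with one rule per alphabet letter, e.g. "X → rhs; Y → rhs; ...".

A->C, B->AB, C->CC

  step 4 ⇒ step 5: CCCCCCCABCCCCCCCCCCCCCCCCCCCCCCCCCCCCCCCC ⇒ CC·CC·CC·CC·CC·CC·CC·C·AB·CC·CC·CC·CC·CC·CC·CC·CC·CC·CC·CC·CC·CC·CC·CC·CC·CC·CC·CC·CC·CC·CC·CC·CC·CC·CC·CC·CC·CC·CC·CC·CC
    A ↦ C
    B ↦ AB
    C ↦ CC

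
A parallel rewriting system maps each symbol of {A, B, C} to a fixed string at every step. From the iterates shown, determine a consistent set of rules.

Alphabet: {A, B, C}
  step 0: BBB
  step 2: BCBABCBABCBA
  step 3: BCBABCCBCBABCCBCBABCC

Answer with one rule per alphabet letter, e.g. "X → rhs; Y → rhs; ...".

A->C, B->BC, C->BA

  step 2 ⇒ step 3: BCBABCBABCBA ⇒ BC·BA·BC·C·BC·BA·BC·C·BC·BA·BC·C
    A ↦ C
    B ↦ BC
    C ↦ BA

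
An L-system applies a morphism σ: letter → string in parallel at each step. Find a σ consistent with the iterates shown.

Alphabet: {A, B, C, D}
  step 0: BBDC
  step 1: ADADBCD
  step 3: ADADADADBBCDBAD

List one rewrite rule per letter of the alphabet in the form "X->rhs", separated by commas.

  step 0 ⇒ step 1: BBDC ⇒ AD·AD·B·CD
    B ↦ AD
    C ↦ CD
    D ↦ B
    A ↦ B  (constrained at step 1)

A->B, B->AD, C->CD, D->B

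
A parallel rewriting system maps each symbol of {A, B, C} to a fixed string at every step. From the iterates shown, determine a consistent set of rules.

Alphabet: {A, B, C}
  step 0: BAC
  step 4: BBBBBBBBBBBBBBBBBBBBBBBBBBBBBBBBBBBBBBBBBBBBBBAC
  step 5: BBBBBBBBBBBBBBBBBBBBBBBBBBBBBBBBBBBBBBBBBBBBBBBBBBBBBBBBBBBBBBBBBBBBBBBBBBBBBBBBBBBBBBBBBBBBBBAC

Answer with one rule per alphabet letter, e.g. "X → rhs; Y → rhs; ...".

A->BB, B->BB, C->AC

  step 4 ⇒ step 5: BBBBBBBBBBBBBBBBBBBBBBBBBBBBBBBBBBBBBBBBBBBBBBAC ⇒ BB·BB·BB·BB·BB·BB·BB·BB·BB·BB·BB·BB·BB·BB·BB·BB·BB·BB·BB·BB·BB·BB·BB·BB·BB·BB·BB·BB·BB·BB·BB·BB·BB·BB·BB·BB·BB·BB·BB·BB·BB·BB·BB·BB·BB·BB·BB·AC
    A ↦ BB
    B ↦ BB
    C ↦ AC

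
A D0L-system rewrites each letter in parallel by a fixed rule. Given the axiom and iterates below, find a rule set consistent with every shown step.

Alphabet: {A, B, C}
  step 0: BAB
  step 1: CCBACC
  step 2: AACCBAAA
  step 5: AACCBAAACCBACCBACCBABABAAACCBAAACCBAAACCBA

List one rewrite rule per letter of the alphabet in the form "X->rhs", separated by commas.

  step 1 ⇒ step 2: CCBACC ⇒ A·A·CC·BA·A·A
    A ↦ BA
    B ↦ CC
    C ↦ A

A->BA, B->CC, C->A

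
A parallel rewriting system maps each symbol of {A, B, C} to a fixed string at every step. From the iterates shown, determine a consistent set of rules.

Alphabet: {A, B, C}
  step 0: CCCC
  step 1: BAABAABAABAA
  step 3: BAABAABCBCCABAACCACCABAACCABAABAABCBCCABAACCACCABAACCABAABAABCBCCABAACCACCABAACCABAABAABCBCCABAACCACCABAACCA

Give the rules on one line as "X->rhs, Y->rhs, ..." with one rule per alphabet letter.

A->BCB, B->CCA, C->BAA

  step 0 ⇒ step 1: CCCC ⇒ BAA·BAA·BAA·BAA
    C ↦ BAA
    A ↦ BCB  (constrained at step 1)
    B ↦ CCA  (constrained at step 1)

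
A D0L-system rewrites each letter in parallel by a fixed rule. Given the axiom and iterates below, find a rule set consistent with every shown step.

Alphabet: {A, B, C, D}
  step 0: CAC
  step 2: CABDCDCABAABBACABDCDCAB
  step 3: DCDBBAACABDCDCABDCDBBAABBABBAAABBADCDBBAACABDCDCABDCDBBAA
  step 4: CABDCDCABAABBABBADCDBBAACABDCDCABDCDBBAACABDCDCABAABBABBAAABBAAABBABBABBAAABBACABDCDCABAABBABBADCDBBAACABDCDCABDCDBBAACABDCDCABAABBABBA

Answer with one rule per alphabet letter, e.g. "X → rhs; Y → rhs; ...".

  step 3 ⇒ step 4: DCDBBAACABDCDCABDCDBBAABBABBAAABBADCDBBAACABDCDCABDCDBBAA ⇒ CAB·DCD·CAB·A·A·BBA·BBA·DCD·BBA·A·CAB·DCD·CAB·DCD·BBA·A·CAB·DCD·CAB·A·A·BBA·BBA·A·A·BBA·A·A·BBA·BBA·BBA·A·A·BBA·CAB·DCD·CAB·A·A·BBA·BBA·DCD·BBA·A·CAB·DCD·CAB·DCD·BBA·A·CAB·DCD·CAB·A·A·BBA·BBA
    A ↦ BBA
    B ↦ A
    C ↦ DCD
    D ↦ CAB

A->BBA, B->A, C->DCD, D->CAB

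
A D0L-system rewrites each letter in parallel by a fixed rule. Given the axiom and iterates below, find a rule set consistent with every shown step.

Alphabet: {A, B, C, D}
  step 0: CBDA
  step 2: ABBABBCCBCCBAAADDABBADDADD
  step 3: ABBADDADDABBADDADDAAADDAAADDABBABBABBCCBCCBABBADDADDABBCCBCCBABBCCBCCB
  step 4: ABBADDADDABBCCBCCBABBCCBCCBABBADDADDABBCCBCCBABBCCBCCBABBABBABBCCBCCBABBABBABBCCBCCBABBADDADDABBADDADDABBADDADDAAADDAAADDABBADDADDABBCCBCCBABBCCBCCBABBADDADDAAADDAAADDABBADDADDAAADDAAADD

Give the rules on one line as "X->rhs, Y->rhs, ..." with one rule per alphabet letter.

  step 3 ⇒ step 4: ABBADDADDABBADDADDAAADDAAADDABBABBABBCCBCCBABBADDADDABBCCBCCBABBCCBCCB ⇒ ABB·ADD·ADD·ABB·CCB·CCB·ABB·CCB·CCB·ABB·ADD·ADD·ABB·CCB·CCB·ABB·CCB·CCB·ABB·ABB·ABB·CCB·CCB·ABB·ABB·ABB·CCB·CCB·ABB·ADD·ADD·ABB·ADD·ADD·ABB·ADD·ADD·A·A·ADD·A·A·ADD·ABB·ADD·ADD·ABB·CCB·CCB·ABB·CCB·CCB·ABB·ADD·ADD·A·A·ADD·A·A·ADD·ABB·ADD·ADD·A·A·ADD·A·A·ADD
    A ↦ ABB
    B ↦ ADD
    C ↦ A
    D ↦ CCB

A->ABB, B->ADD, C->A, D->CCB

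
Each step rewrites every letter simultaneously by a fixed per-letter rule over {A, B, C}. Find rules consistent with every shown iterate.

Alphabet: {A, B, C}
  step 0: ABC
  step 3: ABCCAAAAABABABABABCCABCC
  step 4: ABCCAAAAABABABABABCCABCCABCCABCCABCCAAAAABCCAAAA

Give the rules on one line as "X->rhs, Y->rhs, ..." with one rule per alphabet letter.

A->AB, B->CC, C->AA

  step 3 ⇒ step 4: ABCCAAAAABABABABABCCABCC ⇒ AB·CC·AA·AA·AB·AB·AB·AB·AB·CC·AB·CC·AB·CC·AB·CC·AB·CC·AA·AA·AB·CC·AA·AA
    A ↦ AB
    B ↦ CC
    C ↦ AA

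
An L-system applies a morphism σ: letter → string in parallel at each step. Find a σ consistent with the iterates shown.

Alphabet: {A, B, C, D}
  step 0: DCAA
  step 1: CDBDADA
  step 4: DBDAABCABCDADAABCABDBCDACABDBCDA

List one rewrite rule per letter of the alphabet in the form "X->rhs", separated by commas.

  step 0 ⇒ step 1: DCAA ⇒ C·DB·DA·DA
    A ↦ DA
    C ↦ DB
    D ↦ C
    B ↦ AB  (constrained at step 1)

A->DA, B->AB, C->DB, D->C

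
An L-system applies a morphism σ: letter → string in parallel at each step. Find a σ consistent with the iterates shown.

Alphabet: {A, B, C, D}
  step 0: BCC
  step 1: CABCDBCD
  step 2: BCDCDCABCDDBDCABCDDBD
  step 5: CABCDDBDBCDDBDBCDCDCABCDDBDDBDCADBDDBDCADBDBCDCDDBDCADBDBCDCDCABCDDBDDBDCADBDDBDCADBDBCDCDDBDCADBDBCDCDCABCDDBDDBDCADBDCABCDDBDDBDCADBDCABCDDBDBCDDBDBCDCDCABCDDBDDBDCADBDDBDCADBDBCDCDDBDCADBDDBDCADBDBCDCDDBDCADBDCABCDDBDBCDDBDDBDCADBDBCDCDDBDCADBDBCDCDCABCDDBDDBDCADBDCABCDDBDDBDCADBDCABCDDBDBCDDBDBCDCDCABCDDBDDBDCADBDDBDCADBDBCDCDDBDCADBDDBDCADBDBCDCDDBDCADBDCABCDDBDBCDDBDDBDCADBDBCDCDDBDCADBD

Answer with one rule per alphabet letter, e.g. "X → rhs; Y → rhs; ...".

A->CD, B->CA, C->BCD, D->DBD

  step 1 ⇒ step 2: CABCDBCD ⇒ BCD·CD·CA·BCD·DBD·CA·BCD·DBD
    A ↦ CD
    B ↦ CA
    C ↦ BCD
    D ↦ DBD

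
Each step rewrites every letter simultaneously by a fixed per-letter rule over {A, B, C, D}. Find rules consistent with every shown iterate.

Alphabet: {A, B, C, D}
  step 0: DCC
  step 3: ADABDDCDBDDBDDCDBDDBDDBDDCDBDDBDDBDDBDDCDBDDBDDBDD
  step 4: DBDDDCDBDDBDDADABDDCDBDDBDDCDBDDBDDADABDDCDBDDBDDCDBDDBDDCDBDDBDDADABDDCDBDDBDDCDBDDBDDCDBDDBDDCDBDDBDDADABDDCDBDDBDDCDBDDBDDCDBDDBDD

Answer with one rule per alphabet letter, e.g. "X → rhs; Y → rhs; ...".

  step 3 ⇒ step 4: ADABDDCDBDDBDDCDBDDBDDBDDCDBDDBDDBDDBDDCDBDDBDDBDD ⇒ D·BDD·D·CD·BDD·BDD·ADA·BDD·CD·BDD·BDD·CD·BDD·BDD·ADA·BDD·CD·BDD·BDD·CD·BDD·BDD·CD·BDD·BDD·ADA·BDD·CD·BDD·BDD·CD·BDD·BDD·CD·BDD·BDD·CD·BDD·BDD·ADA·BDD·CD·BDD·BDD·CD·BDD·BDD·CD·BDD·BDD
    A ↦ D
    B ↦ CD
    C ↦ ADA
    D ↦ BDD

A->D, B->CD, C->ADA, D->BDD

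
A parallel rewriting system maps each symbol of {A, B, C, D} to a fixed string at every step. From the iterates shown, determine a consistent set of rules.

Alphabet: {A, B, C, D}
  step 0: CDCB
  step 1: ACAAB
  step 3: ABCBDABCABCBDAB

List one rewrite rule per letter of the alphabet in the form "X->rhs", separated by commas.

  step 0 ⇒ step 1: CDCB ⇒ A·C·A·AB
    B ↦ AB
    C ↦ A
    D ↦ C
    A ↦ BD  (constrained at step 1)

A->BD, B->AB, C->A, D->C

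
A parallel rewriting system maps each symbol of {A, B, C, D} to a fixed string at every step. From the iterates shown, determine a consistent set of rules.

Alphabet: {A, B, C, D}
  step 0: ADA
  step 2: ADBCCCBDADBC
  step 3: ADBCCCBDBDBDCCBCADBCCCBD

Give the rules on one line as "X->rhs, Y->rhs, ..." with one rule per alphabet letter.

A->AD, B->CC, C->BD, D->BC

  step 2 ⇒ step 3: ADBCCCBDADBC ⇒ AD·BC·CC·BD·BD·BD·CC·BC·AD·BC·CC·BD
    A ↦ AD
    B ↦ CC
    C ↦ BD
    D ↦ BC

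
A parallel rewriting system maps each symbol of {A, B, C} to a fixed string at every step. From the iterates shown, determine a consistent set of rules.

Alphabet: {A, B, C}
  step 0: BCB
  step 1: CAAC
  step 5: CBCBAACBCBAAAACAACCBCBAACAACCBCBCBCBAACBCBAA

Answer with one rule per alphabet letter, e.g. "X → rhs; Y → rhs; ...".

  step 0 ⇒ step 1: BCB ⇒ C·AA·C
    B ↦ C
    C ↦ AA
    A ↦ CB  (constrained at step 1)

A->CB, B->C, C->AA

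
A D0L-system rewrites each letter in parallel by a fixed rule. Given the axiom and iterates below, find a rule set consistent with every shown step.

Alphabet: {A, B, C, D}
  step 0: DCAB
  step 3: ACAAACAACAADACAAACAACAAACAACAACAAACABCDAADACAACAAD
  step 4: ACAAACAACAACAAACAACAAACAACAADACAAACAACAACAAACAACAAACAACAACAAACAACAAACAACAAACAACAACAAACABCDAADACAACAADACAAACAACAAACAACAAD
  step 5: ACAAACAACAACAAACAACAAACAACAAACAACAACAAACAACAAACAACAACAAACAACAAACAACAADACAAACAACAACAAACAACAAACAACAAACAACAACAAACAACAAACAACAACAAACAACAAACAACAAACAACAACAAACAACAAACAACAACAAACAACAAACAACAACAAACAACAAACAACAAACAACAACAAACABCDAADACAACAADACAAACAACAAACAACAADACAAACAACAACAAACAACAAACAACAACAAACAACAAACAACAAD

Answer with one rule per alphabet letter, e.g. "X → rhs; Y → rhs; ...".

A->ACA, B->BCD, C->A, D->AD

  step 4 ⇒ step 5: ACAAACAACAACAAACAACAAACAACAADACAAACAACAACAAACAACAAACAACAACAAACAACAAACAACAAACAACAACAAACABCDAADACAACAADACAAACAACAAACAACAAD ⇒ ACA·A·ACA·ACA·ACA·A·ACA·ACA·A·ACA·ACA·A·ACA·ACA·ACA·A·ACA·ACA·A·ACA·ACA·ACA·A·ACA·ACA·A·ACA·ACA·AD·ACA·A·ACA·ACA·ACA·A·ACA·ACA·A·ACA·ACA·A·ACA·ACA·ACA·A·ACA·ACA·A·ACA·ACA·ACA·A·ACA·ACA·A·ACA·ACA·A·ACA·ACA·ACA·A·ACA·ACA·A·ACA·ACA·ACA·A·ACA·ACA·A·ACA·ACA·ACA·A·ACA·ACA·A·ACA·ACA·A·ACA·ACA·ACA·A·ACA·BCD·A·AD·ACA·ACA·AD·ACA·A·ACA·ACA·A·ACA·ACA·AD·ACA·A·ACA·ACA·ACA·A·ACA·ACA·A·ACA·ACA·ACA·A·ACA·ACA·A·ACA·ACA·AD
    A ↦ ACA
    B ↦ BCD
    C ↦ A
    D ↦ AD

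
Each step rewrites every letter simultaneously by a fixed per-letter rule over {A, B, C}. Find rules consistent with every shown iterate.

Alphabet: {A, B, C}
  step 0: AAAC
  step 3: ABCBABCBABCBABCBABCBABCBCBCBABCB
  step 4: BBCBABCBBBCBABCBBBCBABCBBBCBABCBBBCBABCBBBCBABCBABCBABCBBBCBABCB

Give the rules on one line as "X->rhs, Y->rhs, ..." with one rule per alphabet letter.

A->BB, B->CB, C->AB

  step 3 ⇒ step 4: ABCBABCBABCBABCBABCBABCBCBCBABCB ⇒ BB·CB·AB·CB·BB·CB·AB·CB·BB·CB·AB·CB·BB·CB·AB·CB·BB·CB·AB·CB·BB·CB·AB·CB·AB·CB·AB·CB·BB·CB·AB·CB
    A ↦ BB
    B ↦ CB
    C ↦ AB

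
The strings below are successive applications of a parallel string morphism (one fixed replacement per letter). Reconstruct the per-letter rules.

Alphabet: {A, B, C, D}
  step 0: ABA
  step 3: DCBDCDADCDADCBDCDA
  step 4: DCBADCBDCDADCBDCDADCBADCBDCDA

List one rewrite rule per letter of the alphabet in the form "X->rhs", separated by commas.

A->DA, B->A, C->B, D->DC

  step 3 ⇒ step 4: DCBDCDADCDADCBDCDA ⇒ DC·B·A·DC·B·DC·DA·DC·B·DC·DA·DC·B·A·DC·B·DC·DA
    A ↦ DA
    B ↦ A
    C ↦ B
    D ↦ DC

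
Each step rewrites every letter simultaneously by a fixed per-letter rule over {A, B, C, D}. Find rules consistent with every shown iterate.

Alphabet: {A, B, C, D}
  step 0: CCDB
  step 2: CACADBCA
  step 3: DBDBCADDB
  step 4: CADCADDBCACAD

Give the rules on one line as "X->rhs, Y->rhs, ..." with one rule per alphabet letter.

  step 3 ⇒ step 4: DBDBCADDB ⇒ CA·D·CA·D·D·B·CA·CA·D
    A ↦ B
    B ↦ D
    C ↦ D
    D ↦ CA

A->B, B->D, C->D, D->CA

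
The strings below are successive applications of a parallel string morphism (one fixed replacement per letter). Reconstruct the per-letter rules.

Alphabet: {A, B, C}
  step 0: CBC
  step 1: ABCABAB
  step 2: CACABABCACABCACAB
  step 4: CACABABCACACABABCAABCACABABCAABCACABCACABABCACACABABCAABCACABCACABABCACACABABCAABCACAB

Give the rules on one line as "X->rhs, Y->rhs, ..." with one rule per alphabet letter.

A->CA, B->CAB, C->AB

  step 1 ⇒ step 2: ABCABAB ⇒ CA·CAB·AB·CA·CAB·CA·CAB
    A ↦ CA
    B ↦ CAB
    C ↦ AB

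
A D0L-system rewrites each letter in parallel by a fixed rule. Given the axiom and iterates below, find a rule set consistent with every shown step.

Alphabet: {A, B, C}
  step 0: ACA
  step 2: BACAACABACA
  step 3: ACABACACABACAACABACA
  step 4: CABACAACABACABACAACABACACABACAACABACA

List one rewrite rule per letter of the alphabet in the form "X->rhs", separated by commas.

  step 3 ⇒ step 4: ACABACACABACAACABACA ⇒ CA·BA·CA·A·CA·BA·CA·BA·CA·A·CA·BA·CA·CA·BA·CA·A·CA·BA·CA
    A ↦ CA
    B ↦ A
    C ↦ BA

A->CA, B->A, C->BA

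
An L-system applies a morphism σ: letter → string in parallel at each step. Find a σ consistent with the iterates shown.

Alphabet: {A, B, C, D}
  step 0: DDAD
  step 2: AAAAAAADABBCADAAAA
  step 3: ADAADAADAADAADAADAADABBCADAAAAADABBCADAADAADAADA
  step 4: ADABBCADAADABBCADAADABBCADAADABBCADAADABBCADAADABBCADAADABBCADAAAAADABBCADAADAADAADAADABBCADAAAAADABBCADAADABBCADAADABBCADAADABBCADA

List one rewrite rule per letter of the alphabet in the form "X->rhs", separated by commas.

  step 3 ⇒ step 4: ADAADAADAADAADAADAADABBCADAAAAADABBCADAADAADAADA ⇒ ADA·BBC·ADA·ADA·BBC·ADA·ADA·BBC·ADA·ADA·BBC·ADA·ADA·BBC·ADA·ADA·BBC·ADA·ADA·BBC·ADA·A·A·A·ADA·BBC·ADA·ADA·ADA·ADA·ADA·BBC·ADA·A·A·A·ADA·BBC·ADA·ADA·BBC·ADA·ADA·BBC·ADA·ADA·BBC·ADA
    A ↦ ADA
    B ↦ A
    C ↦ A
    D ↦ BBC

A->ADA, B->A, C->A, D->BBC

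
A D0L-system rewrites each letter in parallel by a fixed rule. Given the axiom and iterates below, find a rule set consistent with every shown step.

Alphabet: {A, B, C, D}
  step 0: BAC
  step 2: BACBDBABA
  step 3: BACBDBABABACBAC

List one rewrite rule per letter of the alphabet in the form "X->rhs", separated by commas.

  step 2 ⇒ step 3: BACBDBABA ⇒ BA·C·BD·BA·BA·BA·C·BA·C
    A ↦ C
    B ↦ BA
    C ↦ BD
    D ↦ BA

A->C, B->BA, C->BD, D->BA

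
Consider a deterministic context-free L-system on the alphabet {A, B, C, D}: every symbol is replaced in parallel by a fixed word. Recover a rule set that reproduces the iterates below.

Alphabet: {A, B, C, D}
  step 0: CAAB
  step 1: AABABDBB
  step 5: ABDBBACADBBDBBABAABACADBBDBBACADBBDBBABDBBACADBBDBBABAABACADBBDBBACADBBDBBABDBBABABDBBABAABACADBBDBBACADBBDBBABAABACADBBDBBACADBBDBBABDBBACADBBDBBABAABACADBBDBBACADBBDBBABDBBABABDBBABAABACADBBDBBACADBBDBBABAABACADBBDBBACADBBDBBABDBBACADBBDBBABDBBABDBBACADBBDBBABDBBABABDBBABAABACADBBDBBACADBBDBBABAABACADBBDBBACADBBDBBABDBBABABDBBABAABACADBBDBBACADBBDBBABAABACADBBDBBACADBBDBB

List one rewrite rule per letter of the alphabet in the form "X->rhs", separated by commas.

A->AB, B->DBB, C->A, D->ACA

  step 0 ⇒ step 1: CAAB ⇒ A·AB·AB·DBB
    A ↦ AB
    B ↦ DBB
    C ↦ A
    D ↦ ACA  (constrained at step 1)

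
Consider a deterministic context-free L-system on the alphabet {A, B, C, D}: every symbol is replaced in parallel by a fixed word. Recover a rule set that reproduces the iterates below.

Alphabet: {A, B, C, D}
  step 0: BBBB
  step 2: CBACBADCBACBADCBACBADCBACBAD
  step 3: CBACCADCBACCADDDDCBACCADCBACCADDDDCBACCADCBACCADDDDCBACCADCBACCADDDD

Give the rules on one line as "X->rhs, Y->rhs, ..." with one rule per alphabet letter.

  step 2 ⇒ step 3: CBACBADCBACBADCBACBADCBACBAD ⇒ CBA·CCA·D·CBA·CCA·D·DDD·CBA·CCA·D·CBA·CCA·D·DDD·CBA·CCA·D·CBA·CCA·D·DDD·CBA·CCA·D·CBA·CCA·D·DDD
    A ↦ D
    B ↦ CCA
    C ↦ CBA
    D ↦ DDD

A->D, B->CCA, C->CBA, D->DDD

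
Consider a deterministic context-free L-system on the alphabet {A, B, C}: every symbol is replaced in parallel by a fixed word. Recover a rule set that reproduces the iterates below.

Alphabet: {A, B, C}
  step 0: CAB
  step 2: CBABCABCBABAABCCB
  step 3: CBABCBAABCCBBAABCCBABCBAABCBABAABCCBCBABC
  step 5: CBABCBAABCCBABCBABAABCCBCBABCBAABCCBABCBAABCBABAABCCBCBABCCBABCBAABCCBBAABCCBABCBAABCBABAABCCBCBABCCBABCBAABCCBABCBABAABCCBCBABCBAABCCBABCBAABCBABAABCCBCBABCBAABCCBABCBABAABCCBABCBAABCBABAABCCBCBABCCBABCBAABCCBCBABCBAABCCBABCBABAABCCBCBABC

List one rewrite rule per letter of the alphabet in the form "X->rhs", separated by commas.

  step 2 ⇒ step 3: CBABCABCBABAABCCB ⇒ CB·ABC·BA·ABC·CB·BA·ABC·CB·ABC·BA·ABC·BA·BA·ABC·CB·CB·ABC
    A ↦ BA
    B ↦ ABC
    C ↦ CB

A->BA, B->ABC, C->CB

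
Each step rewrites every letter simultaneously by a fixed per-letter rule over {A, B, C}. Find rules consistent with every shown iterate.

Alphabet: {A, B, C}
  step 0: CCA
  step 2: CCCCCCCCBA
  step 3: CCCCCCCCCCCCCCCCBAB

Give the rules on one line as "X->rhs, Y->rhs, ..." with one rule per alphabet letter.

A->B, B->BA, C->CC

  step 2 ⇒ step 3: CCCCCCCCBA ⇒ CC·CC·CC·CC·CC·CC·CC·CC·BA·B
    A ↦ B
    B ↦ BA
    C ↦ CC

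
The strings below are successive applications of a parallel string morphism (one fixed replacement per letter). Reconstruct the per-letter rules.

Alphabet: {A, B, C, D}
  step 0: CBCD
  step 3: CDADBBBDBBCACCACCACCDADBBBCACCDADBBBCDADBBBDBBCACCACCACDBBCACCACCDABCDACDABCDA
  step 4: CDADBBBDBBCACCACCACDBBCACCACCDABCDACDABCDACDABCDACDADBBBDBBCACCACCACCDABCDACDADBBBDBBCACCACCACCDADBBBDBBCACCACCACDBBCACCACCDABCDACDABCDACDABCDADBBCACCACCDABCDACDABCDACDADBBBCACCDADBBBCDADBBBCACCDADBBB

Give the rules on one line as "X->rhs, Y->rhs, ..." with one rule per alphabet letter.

  step 3 ⇒ step 4: CDADBBBDBBCACCACCACCDADBBBCACCDADBBBCDADBBBDBBCACCACCACDBBCACCACCDABCDACDABCDA ⇒ CDA·DBB·B·DBB·CAC·CAC·CAC·DBB·CAC·CAC·CDA·B·CDA·CDA·B·CDA·CDA·B·CDA·CDA·DBB·B·DBB·CAC·CAC·CAC·CDA·B·CDA·CDA·DBB·B·DBB·CAC·CAC·CAC·CDA·DBB·B·DBB·CAC·CAC·CAC·DBB·CAC·CAC·CDA·B·CDA·CDA·B·CDA·CDA·B·CDA·DBB·CAC·CAC·CDA·B·CDA·CDA·B·CDA·CDA·DBB·B·CAC·CDA·DBB·B·CDA·DBB·B·CAC·CDA·DBB·B
    A ↦ B
    B ↦ CAC
    C ↦ CDA
    D ↦ DBB

A->B, B->CAC, C->CDA, D->DBB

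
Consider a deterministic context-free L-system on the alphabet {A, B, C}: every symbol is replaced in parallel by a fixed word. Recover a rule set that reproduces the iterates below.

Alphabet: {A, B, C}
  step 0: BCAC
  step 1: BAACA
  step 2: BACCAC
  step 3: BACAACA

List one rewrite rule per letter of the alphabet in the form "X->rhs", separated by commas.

  step 2 ⇒ step 3: BACCAC ⇒ BA·C·A·A·C·A
    A ↦ C
    B ↦ BA
    C ↦ A

A->C, B->BA, C->A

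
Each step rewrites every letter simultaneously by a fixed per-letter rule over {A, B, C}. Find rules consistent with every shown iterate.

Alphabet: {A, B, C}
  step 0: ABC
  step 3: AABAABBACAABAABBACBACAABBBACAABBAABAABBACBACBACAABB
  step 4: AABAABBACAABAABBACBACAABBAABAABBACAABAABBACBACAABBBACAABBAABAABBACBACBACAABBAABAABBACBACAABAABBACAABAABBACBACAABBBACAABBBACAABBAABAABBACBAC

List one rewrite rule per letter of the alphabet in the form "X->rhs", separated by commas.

A->AAB, B->BAC, C->B

  step 3 ⇒ step 4: AABAABBACAABAABBACBACAABBBACAABBAABAABBACBACBACAABB ⇒ AAB·AAB·BAC·AAB·AAB·BAC·BAC·AAB·B·AAB·AAB·BAC·AAB·AAB·BAC·BAC·AAB·B·BAC·AAB·B·AAB·AAB·BAC·BAC·BAC·AAB·B·AAB·AAB·BAC·BAC·AAB·AAB·BAC·AAB·AAB·BAC·BAC·AAB·B·BAC·AAB·B·BAC·AAB·B·AAB·AAB·BAC·BAC
    A ↦ AAB
    B ↦ BAC
    C ↦ B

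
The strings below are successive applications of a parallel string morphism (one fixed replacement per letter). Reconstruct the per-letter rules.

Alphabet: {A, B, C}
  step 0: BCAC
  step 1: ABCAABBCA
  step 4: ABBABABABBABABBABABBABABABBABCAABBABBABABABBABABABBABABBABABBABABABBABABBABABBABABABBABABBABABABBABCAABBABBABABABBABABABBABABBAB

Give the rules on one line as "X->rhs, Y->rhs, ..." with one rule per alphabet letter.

A->ABB, B->AB, C->CA

  step 0 ⇒ step 1: BCAC ⇒ AB·CA·ABB·CA
    A ↦ ABB
    B ↦ AB
    C ↦ CA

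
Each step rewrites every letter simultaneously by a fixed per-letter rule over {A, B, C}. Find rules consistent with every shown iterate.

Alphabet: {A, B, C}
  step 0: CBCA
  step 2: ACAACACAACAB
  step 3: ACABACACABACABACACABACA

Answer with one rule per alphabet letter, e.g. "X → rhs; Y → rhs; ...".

  step 2 ⇒ step 3: ACAACACAACAB ⇒ AC·AB·AC·AC·AB·AC·AB·AC·AC·AB·AC·A
    A ↦ AC
    B ↦ A
    C ↦ AB

A->AC, B->A, C->AB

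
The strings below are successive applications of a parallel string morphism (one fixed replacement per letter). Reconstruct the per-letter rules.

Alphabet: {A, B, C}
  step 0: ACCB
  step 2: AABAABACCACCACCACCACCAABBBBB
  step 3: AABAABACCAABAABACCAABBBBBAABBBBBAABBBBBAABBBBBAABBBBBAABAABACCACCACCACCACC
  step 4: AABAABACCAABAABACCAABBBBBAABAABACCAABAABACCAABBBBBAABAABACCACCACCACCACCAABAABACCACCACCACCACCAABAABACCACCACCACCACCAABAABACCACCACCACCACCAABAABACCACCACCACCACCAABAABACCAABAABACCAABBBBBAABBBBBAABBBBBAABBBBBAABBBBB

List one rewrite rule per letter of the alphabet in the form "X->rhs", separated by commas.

A->AAB, B->ACC, C->BB

  step 3 ⇒ step 4: AABAABACCAABAABACCAABBBBBAABBBBBAABBBBBAABBBBBAABBBBBAABAABACCACCACCACCACC ⇒ AAB·AAB·ACC·AAB·AAB·ACC·AAB·BB·BB·AAB·AAB·ACC·AAB·AAB·ACC·AAB·BB·BB·AAB·AAB·ACC·ACC·ACC·ACC·ACC·AAB·AAB·ACC·ACC·ACC·ACC·ACC·AAB·AAB·ACC·ACC·ACC·ACC·ACC·AAB·AAB·ACC·ACC·ACC·ACC·ACC·AAB·AAB·ACC·ACC·ACC·ACC·ACC·AAB·AAB·ACC·AAB·AAB·ACC·AAB·BB·BB·AAB·BB·BB·AAB·BB·BB·AAB·BB·BB·AAB·BB·BB
    A ↦ AAB
    B ↦ ACC
    C ↦ BB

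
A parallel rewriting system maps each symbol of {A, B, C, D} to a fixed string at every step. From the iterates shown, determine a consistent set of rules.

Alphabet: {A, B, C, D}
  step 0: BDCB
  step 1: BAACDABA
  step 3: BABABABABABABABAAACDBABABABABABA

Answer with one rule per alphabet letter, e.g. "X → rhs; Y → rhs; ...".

A->BA, B->BA, C->A, D->ACD

  step 0 ⇒ step 1: BDCB ⇒ BA·ACD·A·BA
    B ↦ BA
    C ↦ A
    D ↦ ACD
    A ↦ BA  (constrained at step 1)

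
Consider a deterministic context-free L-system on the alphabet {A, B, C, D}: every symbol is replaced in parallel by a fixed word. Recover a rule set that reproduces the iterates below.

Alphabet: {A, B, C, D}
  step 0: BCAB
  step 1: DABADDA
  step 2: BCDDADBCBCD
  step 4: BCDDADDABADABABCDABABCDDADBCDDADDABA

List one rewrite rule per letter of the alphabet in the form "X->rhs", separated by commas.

A->D, B->DA, C->BA, D->BC

  step 1 ⇒ step 2: DABADDA ⇒ BC·D·DA·D·BC·BC·D
    A ↦ D
    B ↦ DA
    D ↦ BC
  step 0 ⇒ step 1: BCAB ⇒ DA·BA·D·DA
    C ↦ BA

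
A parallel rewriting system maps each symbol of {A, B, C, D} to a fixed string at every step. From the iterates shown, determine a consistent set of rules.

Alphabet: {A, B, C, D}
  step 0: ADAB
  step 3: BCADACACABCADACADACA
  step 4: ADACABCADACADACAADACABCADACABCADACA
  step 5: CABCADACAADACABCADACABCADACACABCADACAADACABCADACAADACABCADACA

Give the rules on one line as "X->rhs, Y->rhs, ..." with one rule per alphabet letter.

  step 4 ⇒ step 5: ADACABCADACADACAADACABCADACABCADACA ⇒ CA·B·CA·DA·CA·A·DA·CA·B·CA·DA·CA·B·CA·DA·CA·CA·B·CA·DA·CA·A·DA·CA·B·CA·DA·CA·A·DA·CA·B·CA·DA·CA
    A ↦ CA
    B ↦ A
    C ↦ DA
    D ↦ B

A->CA, B->A, C->DA, D->B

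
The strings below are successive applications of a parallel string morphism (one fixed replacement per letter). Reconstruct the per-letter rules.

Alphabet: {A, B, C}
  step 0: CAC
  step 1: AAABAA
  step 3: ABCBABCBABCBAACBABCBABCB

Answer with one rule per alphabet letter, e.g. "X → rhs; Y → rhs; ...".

  step 0 ⇒ step 1: CAC ⇒ AA·AB·AA
    A ↦ AB
    C ↦ AA
    B ↦ CB  (constrained at step 1)

A->AB, B->CB, C->AA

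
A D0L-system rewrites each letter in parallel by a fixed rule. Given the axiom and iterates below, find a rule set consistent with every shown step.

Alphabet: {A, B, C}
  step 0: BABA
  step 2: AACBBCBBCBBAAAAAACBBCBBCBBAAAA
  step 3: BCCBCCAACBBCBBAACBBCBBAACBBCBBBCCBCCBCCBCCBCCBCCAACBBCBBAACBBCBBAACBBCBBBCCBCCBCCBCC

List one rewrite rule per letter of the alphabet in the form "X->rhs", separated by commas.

  step 2 ⇒ step 3: AACBBCBBCBBAAAAAACBBCBBCBBAAAA ⇒ BCC·BCC·AA·CBB·CBB·AA·CBB·CBB·AA·CBB·CBB·BCC·BCC·BCC·BCC·BCC·BCC·AA·CBB·CBB·AA·CBB·CBB·AA·CBB·CBB·BCC·BCC·BCC·BCC
    A ↦ BCC
    B ↦ CBB
    C ↦ AA

A->BCC, B->CBB, C->AA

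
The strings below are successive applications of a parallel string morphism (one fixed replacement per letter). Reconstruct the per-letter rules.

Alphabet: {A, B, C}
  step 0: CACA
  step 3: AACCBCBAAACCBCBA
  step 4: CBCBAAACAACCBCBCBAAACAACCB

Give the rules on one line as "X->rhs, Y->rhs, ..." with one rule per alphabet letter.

A->CB, B->AC, C->A

  step 3 ⇒ step 4: AACCBCBAAACCBCBA ⇒ CB·CB·A·A·AC·A·AC·CB·CB·CB·A·A·AC·A·AC·CB
    A ↦ CB
    B ↦ AC
    C ↦ A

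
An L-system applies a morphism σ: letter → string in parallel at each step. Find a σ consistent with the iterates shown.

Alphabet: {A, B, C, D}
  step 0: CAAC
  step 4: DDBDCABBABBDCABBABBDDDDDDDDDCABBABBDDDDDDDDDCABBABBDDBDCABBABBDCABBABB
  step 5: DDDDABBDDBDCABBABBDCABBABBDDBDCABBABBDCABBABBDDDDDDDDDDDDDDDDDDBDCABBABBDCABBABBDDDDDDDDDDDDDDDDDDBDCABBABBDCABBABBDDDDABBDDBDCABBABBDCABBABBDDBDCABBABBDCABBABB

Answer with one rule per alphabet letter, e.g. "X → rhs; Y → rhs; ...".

A->DC, B->ABB, C->B, D->DD

  step 4 ⇒ step 5: DDBDCABBABBDCABBABBDDDDDDDDDCABBABBDDDDDDDDDCABBABBDDBDCABBABBDCABBABB ⇒ DD·DD·ABB·DD·B·DC·ABB·ABB·DC·ABB·ABB·DD·B·DC·ABB·ABB·DC·ABB·ABB·DD·DD·DD·DD·DD·DD·DD·DD·DD·B·DC·ABB·ABB·DC·ABB·ABB·DD·DD·DD·DD·DD·DD·DD·DD·DD·B·DC·ABB·ABB·DC·ABB·ABB·DD·DD·ABB·DD·B·DC·ABB·ABB·DC·ABB·ABB·DD·B·DC·ABB·ABB·DC·ABB·ABB
    A ↦ DC
    B ↦ ABB
    C ↦ B
    D ↦ DD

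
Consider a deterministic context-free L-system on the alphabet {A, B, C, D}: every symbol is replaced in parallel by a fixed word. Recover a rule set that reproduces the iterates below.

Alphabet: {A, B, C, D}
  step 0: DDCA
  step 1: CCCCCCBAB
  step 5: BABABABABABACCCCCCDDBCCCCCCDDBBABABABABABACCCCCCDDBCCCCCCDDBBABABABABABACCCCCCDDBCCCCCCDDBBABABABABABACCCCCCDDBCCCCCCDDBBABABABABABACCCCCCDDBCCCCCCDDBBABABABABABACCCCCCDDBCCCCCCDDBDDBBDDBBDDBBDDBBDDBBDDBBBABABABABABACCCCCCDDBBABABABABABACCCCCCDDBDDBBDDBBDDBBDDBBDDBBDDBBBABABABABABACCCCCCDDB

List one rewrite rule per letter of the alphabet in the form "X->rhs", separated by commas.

  step 0 ⇒ step 1: DDCA ⇒ CCC·CCC·BA·B
    A ↦ B
    C ↦ BA
    D ↦ CCC
    B ↦ DDB  (constrained at step 1)

A->B, B->DDB, C->BA, D->CCC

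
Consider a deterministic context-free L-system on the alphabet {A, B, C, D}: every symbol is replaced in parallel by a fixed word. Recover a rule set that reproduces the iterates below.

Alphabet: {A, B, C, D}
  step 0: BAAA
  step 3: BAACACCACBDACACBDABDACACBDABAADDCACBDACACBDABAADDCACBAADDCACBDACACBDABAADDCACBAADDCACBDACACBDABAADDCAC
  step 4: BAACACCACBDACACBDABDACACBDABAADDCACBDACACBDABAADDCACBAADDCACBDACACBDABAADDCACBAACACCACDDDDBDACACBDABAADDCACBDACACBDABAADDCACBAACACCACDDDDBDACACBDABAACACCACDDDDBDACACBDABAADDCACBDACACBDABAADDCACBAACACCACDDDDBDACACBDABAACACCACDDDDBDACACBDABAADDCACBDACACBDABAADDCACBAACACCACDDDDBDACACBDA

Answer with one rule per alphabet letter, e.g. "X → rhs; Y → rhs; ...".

  step 3 ⇒ step 4: BAACACCACBDACACBDABDACACBDABAADDCACBDACACBDABAADDCACBAADDCACBDACACBDABAADDCACBAADDCACBDACACBDABAADDCAC ⇒ BAA·CAC·CAC·BDA·CAC·BDA·BDA·CAC·BDA·BAA·DD·CAC·BDA·CAC·BDA·BAA·DD·CAC·BAA·DD·CAC·BDA·CAC·BDA·BAA·DD·CAC·BAA·CAC·CAC·DD·DD·BDA·CAC·BDA·BAA·DD·CAC·BDA·CAC·BDA·BAA·DD·CAC·BAA·CAC·CAC·DD·DD·BDA·CAC·BDA·BAA·CAC·CAC·DD·DD·BDA·CAC·BDA·BAA·DD·CAC·BDA·CAC·BDA·BAA·DD·CAC·BAA·CAC·CAC·DD·DD·BDA·CAC·BDA·BAA·CAC·CAC·DD·DD·BDA·CAC·BDA·BAA·DD·CAC·BDA·CAC·BDA·BAA·DD·CAC·BAA·CAC·CAC·DD·DD·BDA·CAC·BDA
    A ↦ CAC
    B ↦ BAA
    C ↦ BDA
    D ↦ DD

A->CAC, B->BAA, C->BDA, D->DD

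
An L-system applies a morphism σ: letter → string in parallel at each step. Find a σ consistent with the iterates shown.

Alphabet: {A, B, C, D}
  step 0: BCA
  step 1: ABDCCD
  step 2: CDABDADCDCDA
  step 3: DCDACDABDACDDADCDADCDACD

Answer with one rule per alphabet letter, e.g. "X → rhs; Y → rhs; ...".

  step 2 ⇒ step 3: CDABDADCDCDA ⇒ DC·DA·CD·AB·DA·CD·DA·DC·DA·DC·DA·CD
    A ↦ CD
    B ↦ AB
    C ↦ DC
    D ↦ DA

A->CD, B->AB, C->DC, D->DA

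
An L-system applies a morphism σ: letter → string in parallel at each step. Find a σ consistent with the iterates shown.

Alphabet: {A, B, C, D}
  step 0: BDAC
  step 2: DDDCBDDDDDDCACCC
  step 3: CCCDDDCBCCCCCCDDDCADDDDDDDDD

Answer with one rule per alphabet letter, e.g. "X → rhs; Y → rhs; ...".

  step 2 ⇒ step 3: DDDCBDDDDDDCACCC ⇒ C·C·C·DDD·CB·C·C·C·C·C·C·DDD·CA·DDD·DDD·DDD
    A ↦ CA
    B ↦ CB
    C ↦ DDD
    D ↦ C

A->CA, B->CB, C->DDD, D->C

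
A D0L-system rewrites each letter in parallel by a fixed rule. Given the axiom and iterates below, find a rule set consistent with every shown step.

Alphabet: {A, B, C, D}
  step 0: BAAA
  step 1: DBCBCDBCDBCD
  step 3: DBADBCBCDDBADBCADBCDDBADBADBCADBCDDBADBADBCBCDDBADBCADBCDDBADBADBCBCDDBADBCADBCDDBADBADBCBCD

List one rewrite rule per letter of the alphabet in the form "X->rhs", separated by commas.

A->BCD, B->DBC, C->AD, D->DBA

  step 0 ⇒ step 1: BAAA ⇒ DBC·BCD·BCD·BCD
    A ↦ BCD
    B ↦ DBC
    C ↦ AD  (constrained at step 1)
    D ↦ DBA  (constrained at step 1)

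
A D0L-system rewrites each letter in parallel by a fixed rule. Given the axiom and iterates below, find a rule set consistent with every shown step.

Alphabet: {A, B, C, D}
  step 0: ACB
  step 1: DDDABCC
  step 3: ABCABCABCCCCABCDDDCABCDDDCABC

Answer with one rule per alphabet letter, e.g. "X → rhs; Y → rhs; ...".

A->DDD, B->C, C->ABC, D->C

  step 0 ⇒ step 1: ACB ⇒ DDD·ABC·C
    A ↦ DDD
    B ↦ C
    C ↦ ABC
    D ↦ C  (constrained at step 1)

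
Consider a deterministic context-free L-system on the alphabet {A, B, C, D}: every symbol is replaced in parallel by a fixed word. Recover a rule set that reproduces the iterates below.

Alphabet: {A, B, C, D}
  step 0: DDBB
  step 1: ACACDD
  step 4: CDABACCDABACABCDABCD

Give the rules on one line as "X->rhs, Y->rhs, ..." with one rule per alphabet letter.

A->C, B->D, C->AB, D->AC

  step 0 ⇒ step 1: DDBB ⇒ AC·AC·D·D
    B ↦ D
    D ↦ AC
    A ↦ C  (constrained at step 1)
    C ↦ AB  (constrained at step 1)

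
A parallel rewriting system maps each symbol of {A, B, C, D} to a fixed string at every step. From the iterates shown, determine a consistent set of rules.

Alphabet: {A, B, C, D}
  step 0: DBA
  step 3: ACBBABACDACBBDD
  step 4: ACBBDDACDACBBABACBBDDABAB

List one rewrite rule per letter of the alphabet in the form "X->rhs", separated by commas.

  step 3 ⇒ step 4: ACBBABACDACBBDD ⇒ AC·BB·D·D·AC·D·AC·BB·AB·AC·BB·D·D·AB·AB
    A ↦ AC
    B ↦ D
    C ↦ BB
    D ↦ AB

A->AC, B->D, C->BB, D->AB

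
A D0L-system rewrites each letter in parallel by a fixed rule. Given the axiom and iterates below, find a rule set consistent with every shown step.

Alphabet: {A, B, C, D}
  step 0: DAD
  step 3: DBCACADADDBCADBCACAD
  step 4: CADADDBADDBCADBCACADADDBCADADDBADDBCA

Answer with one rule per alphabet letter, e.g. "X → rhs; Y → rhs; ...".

A->DB, B->D, C->AD, D->CA

  step 3 ⇒ step 4: DBCACADADDBCADBCACAD ⇒ CA·D·AD·DB·AD·DB·CA·DB·CA·CA·D·AD·DB·CA·D·AD·DB·AD·DB·CA
    A ↦ DB
    B ↦ D
    C ↦ AD
    D ↦ CA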